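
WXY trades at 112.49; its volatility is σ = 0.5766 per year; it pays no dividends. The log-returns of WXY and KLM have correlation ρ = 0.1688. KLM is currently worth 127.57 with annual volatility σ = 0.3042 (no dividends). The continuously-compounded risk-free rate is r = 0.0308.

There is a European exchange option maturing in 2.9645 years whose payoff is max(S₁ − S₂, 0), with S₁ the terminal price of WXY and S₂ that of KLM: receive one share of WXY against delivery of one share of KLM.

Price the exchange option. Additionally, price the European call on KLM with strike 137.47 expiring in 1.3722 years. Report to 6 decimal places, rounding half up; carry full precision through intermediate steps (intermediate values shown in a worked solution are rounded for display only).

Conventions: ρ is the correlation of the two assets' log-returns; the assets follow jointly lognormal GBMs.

σ_eff = √(σ₁² + σ₂² − 2ρσ₁σ₂) = √(0.5766² + 0.3042² − 2·0.1688·0.5766·0.3042) = 0.604805
d₁ = (ln(S₁/S₂) + (q₂ − q₁ + σ_eff²/2)T) / (σ_eff√T) = (ln(112.49/127.57) + (0.0 − 0.0 + 0.182895)·2.9645) / 1.041337 = 0.399862
d₂ = d₁ − σ_eff√T = 0.399862 − 1.041337 = -0.641476
N(d₁) = 0.655371,  N(d₂) = 0.260607
V = S₁·e^{−q₁T}·N(d₁) − S₂·e^{−q₂T}·N(d₂) = 73.722655 − 33.245614 = 40.477041
[vanilla: KLM call K=137.47]
σ√T = 0.3042·√1.3722 = 0.356343
d₁ = (ln(S/K) + (r+σ²/2)T) / (σ√T) = (ln(127.57/137.47) + (0.0308+0.3042²/2)·1.3722) / 0.356343 = (-0.074740 + 0.105754) / 0.356343 = 0.087032
d₂ = d₁ − σ√T = 0.087032 − 0.356343 = -0.269310
e^{−rT} = 0.958617
N(d₁) = 0.534677,  N(d₂) = 0.393845
price = S·N(d₁) − K·e^{−rT}·N(d₂) = 68.208759 − 51.901370 = 16.307389

exchange price = 40.477041
price(KLM call K=137.47) = 16.307389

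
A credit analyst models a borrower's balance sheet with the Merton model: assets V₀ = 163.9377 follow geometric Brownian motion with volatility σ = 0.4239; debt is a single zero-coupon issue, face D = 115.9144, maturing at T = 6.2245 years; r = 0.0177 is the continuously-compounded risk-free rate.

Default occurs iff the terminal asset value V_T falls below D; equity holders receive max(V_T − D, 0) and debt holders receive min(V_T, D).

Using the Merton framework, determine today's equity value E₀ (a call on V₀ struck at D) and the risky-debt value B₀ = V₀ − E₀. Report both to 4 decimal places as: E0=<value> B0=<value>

Apply the equity-as-call identities (strike 115.9144, horizon 6.2245 years):
d₁ = [ln(V₀/D) + (r + σ²/2)T] / (σ√T)
   = [ln(163.9377/115.9144) + (0.0177 + 0.5·0.4239²)·6.2245] / (0.4239·√6.2245)
   = [0.346634 + 0.669418] / 1.057586 = 0.960728
d₂ = d₁ − σ√T = 0.960728 − 1.057586 = -0.096858
N(d₁) = 0.831655,  N(d₂) = 0.461420,  e^(−rT) = 0.895679
E₀ = V₀·N(d₁) − D·e^(−rT)·N(d₂)
   = 163.9377·0.831655 − 115.9144·0.895679·0.461420 = 88.434165
B₀ = V₀ − E₀ = 163.9377 − 88.434165 = 75.503535

E0=88.4342 B0=75.5035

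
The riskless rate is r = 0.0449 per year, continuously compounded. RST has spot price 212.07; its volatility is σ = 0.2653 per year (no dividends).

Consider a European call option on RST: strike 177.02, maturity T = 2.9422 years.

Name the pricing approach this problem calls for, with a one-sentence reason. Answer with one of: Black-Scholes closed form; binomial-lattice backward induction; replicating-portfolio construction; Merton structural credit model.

Key observation: a European claim on RST (strike 177.02) — a lognormal (GBM) underlying with constant rate and volatility — has an exact closed-form value; no lattice or capital structure is involved.

framework: Black-Scholes closed form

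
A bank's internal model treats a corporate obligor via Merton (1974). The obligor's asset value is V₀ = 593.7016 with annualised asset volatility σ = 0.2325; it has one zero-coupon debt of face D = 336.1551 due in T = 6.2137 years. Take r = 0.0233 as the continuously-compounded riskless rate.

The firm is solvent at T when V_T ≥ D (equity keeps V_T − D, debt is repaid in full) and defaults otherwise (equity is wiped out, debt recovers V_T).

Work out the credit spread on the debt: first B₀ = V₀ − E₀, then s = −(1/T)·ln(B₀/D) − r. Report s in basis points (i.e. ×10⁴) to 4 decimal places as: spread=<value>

Work the structural quantities from V₀ = 593.7016 against face 336.1551:
d₁ = [ln(V₀/D) + (r + σ²/2)T] / (σ√T)
   = [ln(593.7016/336.1551) + (0.0233 + 0.5·0.2325²)·6.2137] / (0.2325·√6.2137)
   = [0.568804 + 0.312724] / 0.579560 = 1.521031
d₂ = d₁ − σ√T = 1.521031 − 0.579560 = 0.941471
N(d₁) = 0.935874,  N(d₂) = 0.826768,  e^(−rT) = 0.865213
E₀ = V₀·N(d₁) − D·e^(−rT)·N(d₂)
   = 593.7016·0.935874 − 336.1551·0.865213·0.826768 = 315.167724
B₀ = V₀ − E₀ = 593.7016 − 315.167724 = 278.533876
spread = −(1/T)·ln(B₀/D) − r = −(1/6.2137)·ln(278.533876/336.1551) − 0.0233 = 0.00696103
in basis points: 0.00696103 × 10⁴ = 69.6103 bp

spread=69.6103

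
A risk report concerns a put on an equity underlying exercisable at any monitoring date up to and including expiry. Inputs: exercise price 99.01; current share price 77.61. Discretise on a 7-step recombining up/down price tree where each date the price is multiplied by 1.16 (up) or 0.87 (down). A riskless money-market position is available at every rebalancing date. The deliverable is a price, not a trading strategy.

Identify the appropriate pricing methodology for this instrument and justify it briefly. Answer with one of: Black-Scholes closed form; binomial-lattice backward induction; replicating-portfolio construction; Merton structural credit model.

framework: binomial-lattice backward induction

Key observation: with exercise allowed before expiry on a discrete up/down model (7 steps from spot 77.61), the strike-99.01 put's value must be rolled back through the tree testing early exercise at each node.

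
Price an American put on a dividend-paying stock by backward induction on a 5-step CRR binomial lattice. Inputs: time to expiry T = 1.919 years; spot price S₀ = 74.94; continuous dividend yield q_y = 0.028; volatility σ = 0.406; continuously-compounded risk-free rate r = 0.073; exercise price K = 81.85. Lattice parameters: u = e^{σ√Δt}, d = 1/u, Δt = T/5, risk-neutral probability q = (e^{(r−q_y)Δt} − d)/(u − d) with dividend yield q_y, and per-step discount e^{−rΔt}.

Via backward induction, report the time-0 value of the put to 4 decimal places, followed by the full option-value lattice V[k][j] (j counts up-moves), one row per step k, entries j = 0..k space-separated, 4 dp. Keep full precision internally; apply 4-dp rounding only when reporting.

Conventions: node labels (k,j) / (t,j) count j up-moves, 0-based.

price = 17.5453
tree:
17.5453
25.8072 9.3496
36.5349 15.3476 3.1956
46.6123 24.3224 6.2210 0.0000
54.4486 36.5349 12.1104 0.0000 0.0000
60.5423 46.6123 23.5755 0.0000 0.0000 0.0000

params: Δt=0.38380 u=1.28598 d=0.77762 q=0.47172 e^(-rΔt)=0.97237
t_5 payoffs: 60.5423 46.6123 23.5755 0.0000 0.0000 0.0000
k=4: node(4,0) S=27.4014 payoff=54.4486 vs cont=52.4801 → 54.4486 [stop]  node(4,1) S=45.3151 payoff=36.5349 vs cont=34.7578 → 36.5349 [stop]  node(4,2) S=74.9400 payoff=6.9100 vs cont=12.1104 → 12.1104 [wait]  node(4,3) S=123.9322 payoff=0.0000 vs cont=0.0000 → 0.0000 [wait]  node(4,4) S=204.9532 payoff=0.0000 vs cont=0.0000 → 0.0000 [wait]
k=3: node(3,0) S=35.2377 payoff=46.6123 vs cont=44.7275 → 46.6123 [stop]  node(3,1) S=58.2745 payoff=23.5755 vs cont=24.3224 → 24.3224 [wait]  node(3,2) S=96.3716 payoff=0.0000 vs cont=6.2210 → 6.2210 [wait]  node(3,3) S=159.3747 payoff=0.0000 vs cont=0.0000 → 0.0000 [wait]
k=2: node(2,0) S=45.3151 payoff=36.5349 vs cont=35.1004 → 36.5349 [stop]  node(2,1) S=74.9400 payoff=6.9100 vs cont=15.3476 → 15.3476 [wait]  node(2,2) S=123.9322 payoff=0.0000 vs cont=3.1956 → 3.1956 [wait]
k=1: node(1,0) S=58.2745 payoff=23.5755 vs cont=25.8072 → 25.8072 [wait]  node(1,1) S=96.3716 payoff=0.0000 vs cont=9.3496 → 9.3496 [wait]
k=0: node(0,0) S=74.9400 payoff=6.9100 vs cont=17.5453 → 17.5453 [wait]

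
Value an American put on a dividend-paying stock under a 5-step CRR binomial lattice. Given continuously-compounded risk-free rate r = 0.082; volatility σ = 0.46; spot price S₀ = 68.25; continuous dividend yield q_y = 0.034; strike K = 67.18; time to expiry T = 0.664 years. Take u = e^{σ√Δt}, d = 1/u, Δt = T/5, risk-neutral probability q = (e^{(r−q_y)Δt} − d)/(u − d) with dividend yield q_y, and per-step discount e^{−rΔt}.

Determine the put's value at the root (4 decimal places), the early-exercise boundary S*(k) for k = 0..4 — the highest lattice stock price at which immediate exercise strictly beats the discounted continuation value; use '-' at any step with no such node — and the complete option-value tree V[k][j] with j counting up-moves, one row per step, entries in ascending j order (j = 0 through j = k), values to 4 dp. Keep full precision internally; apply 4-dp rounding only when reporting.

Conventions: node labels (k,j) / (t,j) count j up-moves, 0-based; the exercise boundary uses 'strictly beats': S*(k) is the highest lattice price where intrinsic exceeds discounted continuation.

price = 8.9310
boundary = - - - 41.2760 48.8089
tree:
8.9310
13.2583 4.3946
18.9714 7.3028 1.3090
25.9040 11.8109 2.5310 0.0000
32.2743 18.3711 4.8941 0.0000 0.0000
37.6615 25.9040 9.4634 0.0000 0.0000 0.0000

Δt=0.13280  u=1.18250  d=0.84567  q=0.47717  discount=0.98917
step 5 (expiry): payoffs max(K−S,0) = 37.6615 25.9040 9.4634 0.0000 0.0000 0.0000
step 4: (k=4,j=0): S=34.9057, K−S=32.2743, hold=31.7040 ⇒ V=32.2743 exercise | (k=4,j=1): S=48.8089, K−S=18.3711, hold=17.8634 ⇒ V=18.3711 exercise | (k=4,j=2): S=68.2500, K−S=0.0000, hold=4.8941 ⇒ V=4.8941 continue | (k=4,j=3): S=95.4346, K−S=0.0000, hold=0.0000 ⇒ V=0.0000 continue | (k=4,j=4): S=133.4471, K−S=0.0000, hold=0.0000 ⇒ V=0.0000 continue  boundary S*=48.8089
step 3: (k=3,j=0): S=41.2760, K−S=25.9040, hold=25.3623 ⇒ V=25.9040 exercise | (k=3,j=1): S=57.7166, K−S=9.4634, hold=11.8109 ⇒ V=11.8109 continue | (k=3,j=2): S=80.7057, K−S=0.0000, hold=2.5310 ⇒ V=2.5310 continue | (k=3,j=3): S=112.8516, K−S=0.0000, hold=0.0000 ⇒ V=0.0000 continue  boundary S*=41.2760
step 2: (k=2,j=0): S=48.8089, K−S=18.3711, hold=18.9714 ⇒ V=18.9714 continue | (k=2,j=1): S=68.2500, K−S=0.0000, hold=7.3028 ⇒ V=7.3028 continue | (k=2,j=2): S=95.4346, K−S=0.0000, hold=1.3090 ⇒ V=1.3090 continue  boundary S*=-
step 1: (k=1,j=0): S=57.7166, K−S=9.4634, hold=13.2583 ⇒ V=13.2583 continue | (k=1,j=1): S=80.7057, K−S=0.0000, hold=4.3946 ⇒ V=4.3946 continue  boundary S*=-
step 0: (k=0,j=0): S=68.2500, K−S=0.0000, hold=8.9310 ⇒ V=8.9310 continue  boundary S*=-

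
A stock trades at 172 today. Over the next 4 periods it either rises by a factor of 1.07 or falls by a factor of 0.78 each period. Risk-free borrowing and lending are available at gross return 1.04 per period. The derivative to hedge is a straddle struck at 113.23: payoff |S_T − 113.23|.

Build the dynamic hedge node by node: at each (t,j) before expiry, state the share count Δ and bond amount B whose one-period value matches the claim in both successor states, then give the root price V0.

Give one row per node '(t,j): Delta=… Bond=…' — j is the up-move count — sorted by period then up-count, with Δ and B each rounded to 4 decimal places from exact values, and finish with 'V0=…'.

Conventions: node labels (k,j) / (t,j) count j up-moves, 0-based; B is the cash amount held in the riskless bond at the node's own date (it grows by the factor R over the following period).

(0,0): Delta=0.9725 Bond=-91.8739
(1,0): Delta=0.7597 Bond=-66.9976
(1,1): Delta=0.9904 Bond=-98.8432
(2,0): Delta=-0.6263 Bond=75.3571
(2,1): Delta=0.8763 Bond=-86.4123
(2,2): Delta=1.0000 Bond=-104.6875
(3,0): Delta=-1.0000 Bond=108.8750
(3,1): Delta=-0.5949 Bond=74.8517
(3,2): Delta=1.0000 Bond=-108.8750
(3,3): Delta=1.0000 Bond=-108.8750
V0=75.3960

Arbitrage-free pricing uses the up-move probability p* = (R−d)/(u−d) = 0.8966, discounting each step at R = 1.04.
Terminal payoffs: V(4,0)=49.5641, V(4,1)=25.8934, V(4,2)=6.5778, V(4,3)=51.1218, V(4,4)=112.2269
  t=3,j=0: stock 81.6229 → up 87.3366 (V=25.8934), down 63.6659 (V=49.5641). Price 27.2521; hedge Δ=-1.0000, bond B=108.8750.
  t=3,j=1: stock 111.9699 → up 119.8078 (V=6.5778), down 87.3366 (V=25.8934). Price 8.2462; hedge Δ=-0.5949, bond B=74.8517.
  t=3,j=2: stock 153.5998 → up 164.3518 (V=51.1218), down 119.8078 (V=6.5778). Price 44.7248; hedge Δ=1.0000, bond B=-108.8750.
  t=3,j=3: stock 210.7074 → up 225.4569 (V=112.2269), down 164.3518 (V=51.1218). Price 101.8324; hedge Δ=1.0000, bond B=-108.8750.
  t=2,j=0: stock 104.6448 → up 111.9699 (V=8.2462), down 81.6229 (V=27.2521). Price 9.8195; hedge Δ=-0.6263, bond B=75.3571.
  t=2,j=1: stock 143.5512 → up 153.5998 (V=44.7248), down 111.9699 (V=8.2462). Price 39.3761; hedge Δ=0.8763, bond B=-86.4123.
  t=2,j=2: stock 196.9228 → up 210.7074 (V=101.8324), down 153.5998 (V=44.7248). Price 92.2353; hedge Δ=1.0000, bond B=-104.6875.
  t=1,j=0: stock 134.1600 → up 143.5512 (V=39.3761), down 104.6448 (V=9.8195). Price 34.9216; hedge Δ=0.7597, bond B=-66.9976.
  t=1,j=1: stock 184.0400 → up 196.9228 (V=92.2353), down 143.5512 (V=39.3761). Price 83.4299; hedge Δ=0.9904, bond B=-98.8432.
  t=0,j=0: stock 172.0000 → up 184.0400 (V=83.4299), down 134.1600 (V=34.9216). Price 75.3960; hedge Δ=0.9725, bond B=-91.8739.
Sanity check at the root: Δ(0,0)·S0 + B(0,0) reproduces V0 = 75.3960.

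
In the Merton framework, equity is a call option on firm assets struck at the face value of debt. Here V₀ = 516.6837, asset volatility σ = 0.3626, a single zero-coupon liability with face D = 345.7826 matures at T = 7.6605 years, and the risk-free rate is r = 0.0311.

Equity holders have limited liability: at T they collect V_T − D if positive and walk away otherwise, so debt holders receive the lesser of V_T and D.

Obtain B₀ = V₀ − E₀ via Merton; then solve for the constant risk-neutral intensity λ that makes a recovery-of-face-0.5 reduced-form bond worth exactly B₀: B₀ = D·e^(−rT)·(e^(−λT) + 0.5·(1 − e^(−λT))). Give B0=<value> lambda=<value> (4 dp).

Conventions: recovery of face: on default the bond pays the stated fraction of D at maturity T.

B0=216.7157 lambda=0.0687

Work the structural quantities from V₀ = 516.6837 against face 345.7826:
d₁ = [ln(V₀/D) + (r + σ²/2)T] / (σ√T)
   = [ln(516.6837/345.7826) + (0.0311 + 0.5·0.3626²)·7.6605] / (0.3626·√7.6605)
   = [0.401621 + 0.741838] / 1.003590 = 1.139368
d₂ = d₁ − σ√T = 1.139368 − 1.003590 = 0.135778
N(d₁) = 0.872725,  N(d₂) = 0.554002,  e^(−rT) = 0.788012
E₀ = V₀·N(d₁) − D·e^(−rT)·N(d₂)
   = 516.6837·0.872725 − 345.7826·0.788012·0.554002 = 299.967984
B₀ = V₀ − E₀ = 516.6837 − 299.967984 = 216.715716
e^(−λT) = (B₀·e^(rT)/D − 0.5)/(1 − 0.5) = (216.7157·1.269016/345.7826 − 0.5)/0.5 = 0.59068515
λ = −ln(0.59068515)/7.6605 = 0.068726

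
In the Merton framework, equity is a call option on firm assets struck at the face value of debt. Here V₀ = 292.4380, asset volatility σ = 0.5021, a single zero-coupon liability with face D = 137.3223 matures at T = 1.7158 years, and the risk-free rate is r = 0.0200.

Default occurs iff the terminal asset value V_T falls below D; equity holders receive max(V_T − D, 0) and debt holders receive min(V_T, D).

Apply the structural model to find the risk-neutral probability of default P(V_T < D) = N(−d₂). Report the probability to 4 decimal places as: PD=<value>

Apply the equity-as-call identities (strike 137.3223, horizon 1.7158 years):
d₁ = [ln(V₀/D) + (r + σ²/2)T] / (σ√T)
   = [ln(292.4380/137.3223) + (0.0200 + 0.5·0.5021²)·1.7158] / (0.5021·√1.7158)
   = [0.755922 + 0.250596] / 0.657694 = 1.530376
d₂ = d₁ − σ√T = 1.530376 − 0.657694 = 0.872682
risk-neutral PD = N(−d₂) = N(-0.872682) = 0.191418

PD=0.1914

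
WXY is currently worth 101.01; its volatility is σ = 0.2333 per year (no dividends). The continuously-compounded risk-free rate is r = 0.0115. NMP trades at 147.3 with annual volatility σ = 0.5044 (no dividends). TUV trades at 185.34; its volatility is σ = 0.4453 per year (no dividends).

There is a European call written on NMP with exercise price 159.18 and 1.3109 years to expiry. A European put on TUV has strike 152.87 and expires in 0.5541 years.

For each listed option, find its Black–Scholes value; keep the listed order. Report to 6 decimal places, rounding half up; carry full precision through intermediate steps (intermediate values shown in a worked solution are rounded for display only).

[NMP call K=159.18]
σ√T = 0.5044·√1.3109 = 0.577510
d₁ = (ln(S/K) + (r+σ²/2)T) / (σ√T) = (ln(147.3/159.18) + (0.0115+0.5044²/2)·1.3109) / 0.577510 = (-0.077564 + 0.181835) / 0.577510 = 0.180551
d₂ = d₁ − σ√T = 0.180551 − 0.577510 = -0.396959
e^{−rT} = 0.985038
N(d₁) = 0.571640,  N(d₂) = 0.345699
price = S·N(d₁) − K·e^{−rT}·N(d₂) = 84.202582 − 54.204977 = 29.997605
[TUV put K=152.87]
σ√T = 0.4453·√0.5541 = 0.331472
d₁ = (ln(S/K) + (r+σ²/2)T) / (σ√T) = (ln(185.34/152.87) + (0.0115+0.4453²/2)·0.5541) / 0.331472 = (0.192604 + 0.061309) / 0.331472 = 0.766017
d₂ = d₁ − σ√T = 0.766017 − 0.331472 = 0.434545
e^{−rT} = 0.993648
N(−d₁) = 0.221833,  N(−d₂) = 0.331946
price = K·e^{−rT}·N(−d₂) − S·N(−d₁) = 50.422326 − 41.114559 = 9.307767

price(NMP call K=159.18) = 29.997605
price(TUV put K=152.87) = 9.307767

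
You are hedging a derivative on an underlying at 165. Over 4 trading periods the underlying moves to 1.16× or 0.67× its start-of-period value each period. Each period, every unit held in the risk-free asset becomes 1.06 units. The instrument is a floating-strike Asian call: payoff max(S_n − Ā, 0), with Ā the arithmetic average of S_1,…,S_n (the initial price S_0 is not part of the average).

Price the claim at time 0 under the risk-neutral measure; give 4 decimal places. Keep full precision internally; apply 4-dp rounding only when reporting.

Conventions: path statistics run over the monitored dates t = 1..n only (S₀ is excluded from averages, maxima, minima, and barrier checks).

price = 21.7080

Set p* = 0.7959 (from d < R < u); the path-dependent value is the discounted p*-expectation over all price paths.
Enumerate all 2^4 = 16 price paths (U = up ×1.16, D = down ×0.67); each path with k up-moves has probability p*^k·(1−p*)^(4−k).
DDDD: Ā=66.8734, payoff=0.0000, prob=0.001735
UDDD: Ā=115.7809, payoff=0.0000, prob=0.006765
DUDD: Ā=95.5684, payoff=0.0000, prob=0.006765
UUDD: Ā=165.4617, payoff=0.0000, prob=0.026384
DDUD: Ā=82.0260, payoff=0.0000, prob=0.006765
UDUD: Ā=142.0152, payoff=0.0000, prob=0.026384
DUUD: Ā=121.8027, payoff=0.0000, prob=0.026384
UUUD: Ā=210.8822, payoff=0.0000, prob=0.102899
DDDU: Ā=72.9526, payoff=0.0000, prob=0.006765
UDDU: Ā=126.3060, payoff=0.0000, prob=0.026384
DUDU: Ā=106.0935, payoff=0.0000, prob=0.026384
UUDU: Ā=183.6843, payoff=0.0000, prob=0.102899
DDUU: Ā=92.5511, payoff=7.1154, prob=0.026384
UDUU: Ā=160.2378, payoff=12.3193, prob=0.102899
DUUU: Ā=140.0253, payoff=32.5318, prob=0.102899
UUUU: Ā=242.4318, payoff=56.3237, prob=0.401305
Price = Σ prob·payoff / R^4 = 27.405788 / 1.262477 = 21.7080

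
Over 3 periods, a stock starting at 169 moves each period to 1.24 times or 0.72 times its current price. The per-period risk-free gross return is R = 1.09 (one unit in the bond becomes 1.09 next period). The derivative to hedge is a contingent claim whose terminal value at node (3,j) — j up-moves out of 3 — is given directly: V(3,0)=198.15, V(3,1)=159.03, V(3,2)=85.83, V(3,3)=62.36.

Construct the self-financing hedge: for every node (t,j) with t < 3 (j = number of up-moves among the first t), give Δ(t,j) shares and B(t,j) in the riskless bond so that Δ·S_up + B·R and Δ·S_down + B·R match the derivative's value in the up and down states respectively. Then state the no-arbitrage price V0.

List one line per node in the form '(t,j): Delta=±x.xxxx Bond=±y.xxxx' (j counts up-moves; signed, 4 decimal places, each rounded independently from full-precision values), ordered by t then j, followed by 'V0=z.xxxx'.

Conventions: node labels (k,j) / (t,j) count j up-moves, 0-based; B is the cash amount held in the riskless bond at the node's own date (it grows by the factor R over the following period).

(0,0): Delta=-0.4328 Bond=145.0091
(1,0): Delta=-0.9188 Bond=217.2011
(1,1): Delta=-0.3184 Bond=134.0837
(2,0): Delta=-0.8587 Bond=231.4827
(2,1): Delta=-0.9330 Bond=238.8843
(2,2): Delta=-0.1737 Bond=108.5568
V0=71.8694

Since d<R<u, set p* = (R−d)/(u−d) = 0.7115; price each node as the discounted p*-expectation of its children.
Payoffs at expiry: V(3,0)=198.1500, V(3,1)=159.0300, V(3,2)=85.8300, V(3,3)=62.3600
(2,0): S=87.6096. Δ = (V_up−V_dn)/(S_up−S_dn) = (159.0300−198.1500)/(108.6359−63.0789) = -0.8587. V = [p*·159.0300 + (1−p*)·198.1500]/1.09 = 156.2519. B = V − Δ·S = 231.4827.
(2,1): S=150.8832. Δ = (V_up−V_dn)/(S_up−S_dn) = (85.8300−159.0300)/(187.0952−108.6359) = -0.9330. V = [p*·85.8300 + (1−p*)·159.0300]/1.09 = 98.1150. B = V − Δ·S = 238.8843.
(2,2): S=259.8544. Δ = (V_up−V_dn)/(S_up−S_dn) = (62.3600−85.8300)/(322.2195−187.0952) = -0.1737. V = [p*·62.3600 + (1−p*)·85.8300]/1.09 = 63.4222. B = V − Δ·S = 108.5568.
(1,0): S=121.6800. Δ = (V_up−V_dn)/(S_up−S_dn) = (98.1150−156.2519)/(150.8832−87.6096) = -0.9188. V = [p*·98.1150 + (1−p*)·156.2519]/1.09 = 105.3994. B = V − Δ·S = 217.2011.
(1,1): S=209.5600. Δ = (V_up−V_dn)/(S_up−S_dn) = (63.4222−98.1150)/(259.8544−150.8832) = -0.3184. V = [p*·63.4222 + (1−p*)·98.1150]/1.09 = 67.3667. B = V − Δ·S = 134.0837.
(0,0): S=169.0000. Δ = (V_up−V_dn)/(S_up−S_dn) = (67.3667−105.3994)/(209.5600−121.6800) = -0.4328. V = [p*·67.3667 + (1−p*)·105.3994]/1.09 = 71.8694. B = V − Δ·S = 145.0091.
As a check, the time-0 holding Δ(0,0)·S0 + B(0,0) comes to 71.8694 — exactly V0.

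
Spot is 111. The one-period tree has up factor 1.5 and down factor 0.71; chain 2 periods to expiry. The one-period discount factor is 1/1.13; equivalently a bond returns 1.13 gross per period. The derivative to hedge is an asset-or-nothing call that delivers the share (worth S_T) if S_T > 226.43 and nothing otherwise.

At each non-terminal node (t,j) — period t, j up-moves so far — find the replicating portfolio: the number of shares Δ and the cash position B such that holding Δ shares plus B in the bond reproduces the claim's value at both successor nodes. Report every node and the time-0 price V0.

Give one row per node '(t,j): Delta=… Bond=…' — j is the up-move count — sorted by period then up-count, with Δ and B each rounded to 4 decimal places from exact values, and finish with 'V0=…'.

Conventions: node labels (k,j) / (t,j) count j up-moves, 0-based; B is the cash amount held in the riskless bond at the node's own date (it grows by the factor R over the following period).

Since d<R<u, set p* = (R−d)/(u−d) = 0.5316; price each node as the discounted p*-expectation of its children.
Payoffs at expiry: V(2,0)=0.0000, V(2,1)=0.0000, V(2,2)=249.7500
  t=1,j=0: stock 78.8100 → up 118.2150 (V=0.0000), down 55.9551 (V=0.0000). Price 0.0000; hedge Δ=0.0000, bond B=0.0000.
  t=1,j=1: stock 166.5000 → up 249.7500 (V=249.7500), down 118.2150 (V=0.0000). Price 117.5031; hedge Δ=1.8987, bond B=-198.6362.
  t=0,j=0: stock 111.0000 → up 166.5000 (V=117.5031), down 78.8100 (V=0.0000). Price 55.2832; hedge Δ=1.3400, bond B=-93.4549.
Check: Δ(0,0)·S0 + B(0,0) = 55.2832 = V0.

(0,0): Delta=1.3400 Bond=-93.4549
(1,0): Delta=0.0000 Bond=0.0000
(1,1): Delta=1.8987 Bond=-198.6362
V0=55.2832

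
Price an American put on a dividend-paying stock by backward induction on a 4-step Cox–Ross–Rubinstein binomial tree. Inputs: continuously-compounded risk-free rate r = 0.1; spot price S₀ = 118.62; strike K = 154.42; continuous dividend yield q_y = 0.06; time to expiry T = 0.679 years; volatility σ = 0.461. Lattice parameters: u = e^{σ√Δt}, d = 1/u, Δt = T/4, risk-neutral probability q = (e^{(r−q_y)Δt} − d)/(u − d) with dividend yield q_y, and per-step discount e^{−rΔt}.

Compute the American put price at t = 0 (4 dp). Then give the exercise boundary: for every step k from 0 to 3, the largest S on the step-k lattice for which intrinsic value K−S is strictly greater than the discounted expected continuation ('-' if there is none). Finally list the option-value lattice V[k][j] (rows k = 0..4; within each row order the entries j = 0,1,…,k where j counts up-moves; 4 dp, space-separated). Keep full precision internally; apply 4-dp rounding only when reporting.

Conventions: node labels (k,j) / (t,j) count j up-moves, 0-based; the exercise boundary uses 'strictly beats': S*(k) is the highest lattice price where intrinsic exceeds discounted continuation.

price = 40.5329
boundary = - 98.1002 81.1301 98.1002
tree:
40.5329
56.3198 24.2404
73.2899 37.9412 9.7027
87.3244 56.3198 18.6375 0.0000
98.9311 73.2899 35.8000 0.0000 0.0000

Δt=0.16975  u=1.20917  d=0.82701  q=0.47049  discount=0.98317
step 4 (expiry): payoffs max(K−S,0) = 98.9311 73.2899 35.8000 0.0000 0.0000
step 3: (k=3,j=0): S=67.0956, K−S=87.3244, hold=85.4051 ⇒ V=87.3244 exercise | (k=3,j=1): S=98.1002, K−S=56.3198, hold=54.7147 ⇒ V=56.3198 exercise | (k=3,j=2): S=143.4319, K−S=10.9881, hold=18.6375 ⇒ V=18.6375 continue | (k=3,j=3): S=209.7112, K−S=0.0000, hold=0.0000 ⇒ V=0.0000 continue  boundary S*=98.1002
step 2: (k=2,j=0): S=81.1301, K−S=73.2899, hold=71.5128 ⇒ V=73.2899 exercise | (k=2,j=1): S=118.6200, K−S=35.8000, hold=37.9412 ⇒ V=37.9412 continue | (k=2,j=2): S=173.4338, K−S=0.0000, hold=9.7027 ⇒ V=9.7027 continue  boundary S*=81.1301
step 1: (k=1,j=0): S=98.1002, K−S=56.3198, hold=55.7052 ⇒ V=56.3198 exercise | (k=1,j=1): S=143.4319, K−S=10.9881, hold=24.2404 ⇒ V=24.2404 continue  boundary S*=98.1002
step 0: (k=0,j=0): S=118.6200, K−S=35.8000, hold=40.5329 ⇒ V=40.5329 continue  boundary S*=-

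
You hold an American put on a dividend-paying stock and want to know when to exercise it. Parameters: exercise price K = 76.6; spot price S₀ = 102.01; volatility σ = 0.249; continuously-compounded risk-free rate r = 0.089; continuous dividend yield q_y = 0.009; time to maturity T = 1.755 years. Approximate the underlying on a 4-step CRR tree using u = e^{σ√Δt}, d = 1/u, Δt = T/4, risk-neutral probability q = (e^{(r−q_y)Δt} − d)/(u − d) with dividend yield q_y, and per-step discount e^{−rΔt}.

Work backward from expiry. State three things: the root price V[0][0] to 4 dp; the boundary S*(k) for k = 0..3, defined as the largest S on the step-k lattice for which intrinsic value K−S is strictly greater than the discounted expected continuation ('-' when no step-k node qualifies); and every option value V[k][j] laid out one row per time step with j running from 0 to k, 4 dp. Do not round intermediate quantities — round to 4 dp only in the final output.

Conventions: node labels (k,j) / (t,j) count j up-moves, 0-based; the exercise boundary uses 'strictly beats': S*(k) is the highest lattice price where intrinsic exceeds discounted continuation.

price = 1.4275
boundary = - - - 62.1948
tree:
1.4275
3.1175 0.2354
6.7419 0.5649 0.0000
14.4052 1.3556 0.0000 0.0000
23.8619 3.2528 0.0000 0.0000 0.0000

Δt=0.43875, u=1.17931, d=0.84795, q=0.56667, disc=e^(-rΔt)=0.96170
k=4 terminal: V=max(K-S,0) → 23.8619 3.2528 0.0000 0.0000 0.0000
k=3: j=0 S=62.1948 intr=14.4052 cont=11.7168 V=14.4052[EX]; j=1 S=86.4994 intr=0.0000 cont=1.3556 V=1.3556[hold]; j=2 S=120.3018 intr=0.0000 cont=0.0000 V=0.0000[hold]; j=3 S=167.3137 intr=0.0000 cont=0.0000 V=0.0000[hold]  S*(3)=62.1948
k=2: j=0 S=73.3472 intr=3.2528 cont=6.7419 V=6.7419[hold]; j=1 S=102.0100 intr=0.0000 cont=0.5649 V=0.5649[hold]; j=2 S=141.8737 intr=0.0000 cont=0.0000 V=0.0000[hold]  S*(2)=-
k=1: j=0 S=86.4994 intr=0.0000 cont=3.1175 V=3.1175[hold]; j=1 S=120.3018 intr=0.0000 cont=0.2354 V=0.2354[hold]  S*(1)=-
k=0: j=0 S=102.0100 intr=0.0000 cont=1.4275 V=1.4275[hold]  S*(0)=-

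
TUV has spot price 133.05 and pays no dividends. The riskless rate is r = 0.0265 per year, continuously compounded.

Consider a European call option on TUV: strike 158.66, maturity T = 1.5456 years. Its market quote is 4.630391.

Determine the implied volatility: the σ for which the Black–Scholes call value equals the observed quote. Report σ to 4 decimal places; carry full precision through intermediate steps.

sigma = 0.1680

At σ = 0.1680 the Black–Scholes value reproduces the quote:
σ√T = 0.168·√1.5456 = 0.208861
d₁ = (ln(S/K) + (r+σ²/2)T) / (σ√T) = (ln(133.05/158.66) + (0.0265+0.168²/2)·1.5456) / 0.208861 = (-0.176039 + 0.062770) / 0.208861 = -0.542315
d₂ = d₁ − σ√T = -0.542315 − 0.208861 = -0.751177
e^{−rT} = 0.959869
N(d₁) = 0.293801,  N(d₂) = 0.226273
V = S·N(d₁) − K·e^{−rT}·N(d₂) = 39.090177 − 34.459786 = 4.630391 (equal to the quote); since ∂V/∂σ > 0 for all σ, the implied volatility is unique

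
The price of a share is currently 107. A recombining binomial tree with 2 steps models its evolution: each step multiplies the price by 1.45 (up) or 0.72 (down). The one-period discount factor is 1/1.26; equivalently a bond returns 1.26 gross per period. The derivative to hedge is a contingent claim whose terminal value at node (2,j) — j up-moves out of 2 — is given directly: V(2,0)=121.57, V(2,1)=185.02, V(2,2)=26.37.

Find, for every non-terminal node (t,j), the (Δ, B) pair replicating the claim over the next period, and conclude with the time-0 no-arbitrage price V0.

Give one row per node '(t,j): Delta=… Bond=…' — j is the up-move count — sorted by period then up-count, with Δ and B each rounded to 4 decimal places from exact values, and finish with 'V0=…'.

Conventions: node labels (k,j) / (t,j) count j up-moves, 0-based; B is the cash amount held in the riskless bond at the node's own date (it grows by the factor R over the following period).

Risk-neutral probability p* = (R−d)/(u−d) = (1.26−0.72)/(1.45−0.72) = 0.7397.
Payoffs at expiry: V(2,0)=121.5700, V(2,1)=185.0200, V(2,2)=26.3700
(1,0): S=77.0400. Δ = (V_up−V_dn)/(S_up−S_dn) = (185.0200−121.5700)/(111.7080−55.4688) = 1.1282. V = [p*·185.0200 + (1−p*)·121.5700]/1.26 = 133.7346. B = V − Δ·S = 46.8168.
(1,1): S=155.1500. Δ = (V_up−V_dn)/(S_up−S_dn) = (26.3700−185.0200)/(224.9675−111.7080) = -1.4008. V = [p*·26.3700 + (1−p*)·185.0200]/1.26 = 53.7004. B = V − Δ·S = 271.0291.
(0,0): S=107.0000. Δ = (V_up−V_dn)/(S_up−S_dn) = (53.7004−133.7346)/(155.1500−77.0400) = -1.0246. V = [p*·53.7004 + (1−p*)·133.7346]/1.26 = 59.1517. B = V − Δ·S = 168.7877.
Sanity check at the root: Δ(0,0)·S0 + B(0,0) reproduces V0 = 59.1517.

(0,0): Delta=-1.0246 Bond=168.7877
(1,0): Delta=1.1282 Bond=46.8168
(1,1): Delta=-1.4008 Bond=271.0291
V0=59.1517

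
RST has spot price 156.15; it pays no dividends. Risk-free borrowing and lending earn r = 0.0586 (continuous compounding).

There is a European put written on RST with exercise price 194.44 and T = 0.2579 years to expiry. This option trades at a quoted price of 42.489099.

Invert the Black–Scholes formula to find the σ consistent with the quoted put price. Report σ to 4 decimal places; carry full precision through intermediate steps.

At σ = 0.5726 the Black–Scholes value reproduces the quote:
σ√T = 0.5726·√0.2579 = 0.290788
d₁ = (ln(S/K) + (r+σ²/2)T) / (σ√T) = (ln(156.15/194.44) + (0.0586+0.5726²/2)·0.2579) / 0.290788 = (-0.219307 + 0.057392) / 0.290788 = -0.556813
d₂ = d₁ − σ√T = -0.556813 − 0.290788 = -0.847601
e^{−rT} = 0.985001
N(−d₁) = 0.711172,  N(−d₂) = 0.801670
V = K·e^{−rT}·N(−d₂) − S·N(−d₁) = 153.538658 − 111.049558 = 42.489099 (the quoted price), and the Black–Scholes price is strictly increasing in σ, so σ is unique

sigma = 0.5726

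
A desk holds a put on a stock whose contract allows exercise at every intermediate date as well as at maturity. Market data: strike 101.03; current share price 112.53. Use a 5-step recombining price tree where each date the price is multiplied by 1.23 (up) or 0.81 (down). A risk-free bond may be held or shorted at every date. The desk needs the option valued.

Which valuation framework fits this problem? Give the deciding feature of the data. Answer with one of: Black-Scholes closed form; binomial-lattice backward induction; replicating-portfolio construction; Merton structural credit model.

framework: binomial-lattice backward induction

Key observation: with exercise allowed before expiry on a discrete up/down model (5 steps from spot 112.53), the strike-101.03 put's value must be rolled back through the tree testing early exercise at each node.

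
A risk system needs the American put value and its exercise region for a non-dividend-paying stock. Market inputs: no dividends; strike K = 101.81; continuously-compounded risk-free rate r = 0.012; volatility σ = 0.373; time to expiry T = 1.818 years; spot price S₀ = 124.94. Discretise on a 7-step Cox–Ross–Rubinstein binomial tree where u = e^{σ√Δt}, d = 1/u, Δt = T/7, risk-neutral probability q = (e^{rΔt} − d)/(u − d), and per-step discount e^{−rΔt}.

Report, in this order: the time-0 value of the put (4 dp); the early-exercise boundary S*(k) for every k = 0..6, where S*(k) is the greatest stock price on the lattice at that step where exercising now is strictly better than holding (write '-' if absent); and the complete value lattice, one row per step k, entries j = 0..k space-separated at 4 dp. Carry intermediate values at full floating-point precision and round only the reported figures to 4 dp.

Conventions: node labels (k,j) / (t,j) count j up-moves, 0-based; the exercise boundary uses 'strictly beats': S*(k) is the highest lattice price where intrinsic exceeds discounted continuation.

price = 11.3576
boundary = - - - - 58.4095 70.6379 58.4095
tree:
11.3576
16.7081 5.1732
23.8802 8.4282 1.3990
32.9270 13.4552 2.6026 0.0000
43.4005 20.8937 4.8417 0.0000 0.0000
53.5120 31.1721 9.0072 0.0000 0.0000 0.0000
61.8731 43.4005 16.7563 0.0000 0.0000 0.0000 0.0000
68.7868 53.5120 31.1721 0.0000 0.0000 0.0000 0.0000 0.0000

params: Δt=0.25971 u=1.20936 d=0.82689 q=0.46078 e^(-rΔt)=0.99689
t_7 payoffs: 68.7868 53.5120 31.1721 0.0000 0.0000 0.0000 0.0000 0.0000
t_6: node(6,0) S=39.9369 payoff=61.8731 vs cont=61.5563 → 61.8731 [stop]  node(6,1) S=58.4095 payoff=43.4005 vs cont=43.0837 → 43.4005 [stop]  node(6,2) S=85.4265 payoff=16.3835 vs cont=16.7563 → 16.7563 [wait]  node(6,3) S=124.9400 payoff=0.0000 vs cont=0.0000 → 0.0000 [wait]  node(6,4) S=182.7303 payoff=0.0000 vs cont=0.0000 → 0.0000 [wait]  node(6,5) S=267.2512 payoff=0.0000 vs cont=0.0000 → 0.0000 [wait]  node(6,6) S=390.8669 payoff=0.0000 vs cont=0.0000 → 0.0000 [wait]  ⇒ S*(6)=58.4095
t_5: node(5,0) S=48.2980 payoff=53.5120 vs cont=53.1952 → 53.5120 [stop]  node(5,1) S=70.6379 payoff=31.1721 vs cont=31.0265 → 31.1721 [stop]  node(5,2) S=103.3111 payoff=0.0000 vs cont=9.0072 → 9.0072 [wait]  node(5,3) S=151.0971 payoff=0.0000 vs cont=0.0000 → 0.0000 [wait]  node(5,4) S=220.9862 payoff=0.0000 vs cont=0.0000 → 0.0000 [wait]  node(5,5) S=323.2022 payoff=0.0000 vs cont=0.0000 → 0.0000 [wait]  ⇒ S*(5)=70.6379
t_4: node(4,0) S=58.4095 payoff=43.4005 vs cont=43.0837 → 43.4005 [stop]  node(4,1) S=85.4265 payoff=16.3835 vs cont=20.8937 → 20.8937 [wait]  node(4,2) S=124.9400 payoff=0.0000 vs cont=4.8417 → 4.8417 [wait]  node(4,3) S=182.7303 payoff=0.0000 vs cont=0.0000 → 0.0000 [wait]  node(4,4) S=267.2512 payoff=0.0000 vs cont=0.0000 → 0.0000 [wait]  ⇒ S*(4)=58.4095
t_3: node(3,0) S=70.6379 payoff=31.1721 vs cont=32.9270 → 32.9270 [wait]  node(3,1) S=103.3111 payoff=0.0000 vs cont=13.4552 → 13.4552 [wait]  node(3,2) S=151.0971 payoff=0.0000 vs cont=2.6026 → 2.6026 [wait]  node(3,3) S=220.9862 payoff=0.0000 vs cont=0.0000 → 0.0000 [wait]  ⇒ S*(3)=-
t_2: node(2,0) S=85.4265 payoff=16.3835 vs cont=23.8802 → 23.8802 [wait]  node(2,1) S=124.9400 payoff=0.0000 vs cont=8.4282 → 8.4282 [wait]  node(2,2) S=182.7303 payoff=0.0000 vs cont=1.3990 → 1.3990 [wait]  ⇒ S*(2)=-
t_1: node(1,0) S=103.3111 payoff=0.0000 vs cont=16.7081 → 16.7081 [wait]  node(1,1) S=151.0971 payoff=0.0000 vs cont=5.1732 → 5.1732 [wait]  ⇒ S*(1)=-
t_0: node(0,0) S=124.9400 payoff=0.0000 vs cont=11.3576 → 11.3576 [wait]  ⇒ S*(0)=-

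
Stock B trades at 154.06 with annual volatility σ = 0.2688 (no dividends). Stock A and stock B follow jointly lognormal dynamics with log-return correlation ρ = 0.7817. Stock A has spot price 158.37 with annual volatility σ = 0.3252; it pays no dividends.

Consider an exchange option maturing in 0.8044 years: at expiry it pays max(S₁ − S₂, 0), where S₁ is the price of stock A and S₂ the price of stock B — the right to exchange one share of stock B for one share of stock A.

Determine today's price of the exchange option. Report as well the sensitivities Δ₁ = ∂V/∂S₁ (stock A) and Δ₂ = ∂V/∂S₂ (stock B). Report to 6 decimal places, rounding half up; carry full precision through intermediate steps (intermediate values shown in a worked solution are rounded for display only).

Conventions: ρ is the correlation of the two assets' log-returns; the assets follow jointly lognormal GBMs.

σ_eff = √(σ₁² + σ₂² − 2ρσ₁σ₂) = √(0.3252² + 0.2688² − 2·0.7817·0.3252·0.2688) = 0.203337
d₁ = (ln(S₁/S₂) + (q₂ − q₁ + σ_eff²/2)T) / (σ_eff√T) = (ln(158.37/154.06) + (0.0 − 0.0 + 0.020673)·0.8044) / 0.182369 = 0.242482
d₂ = d₁ − σ_eff√T = 0.242482 − 0.182369 = 0.060112
N(d₁) = 0.595797,  N(d₂) = 0.523967
V = S₁·e^{−q₁T}·N(d₁) − S₂·e^{−q₂T}·N(d₂) = 94.356294 − 80.722344 = 13.633951
Key observation: the rate r is irrelevant here: denominating values in stock B turns the exchange into a ratio option on S₁/S₂, and discounting at r drops out.
Δ₁ = e^{−q₁T}·N(d₁) = 0.595797;  Δ₂ = −e^{−q₂T}·N(d₂) = -0.523967

exchange price = 13.633951
Δ1 = 0.595797
Δ2 = -0.523967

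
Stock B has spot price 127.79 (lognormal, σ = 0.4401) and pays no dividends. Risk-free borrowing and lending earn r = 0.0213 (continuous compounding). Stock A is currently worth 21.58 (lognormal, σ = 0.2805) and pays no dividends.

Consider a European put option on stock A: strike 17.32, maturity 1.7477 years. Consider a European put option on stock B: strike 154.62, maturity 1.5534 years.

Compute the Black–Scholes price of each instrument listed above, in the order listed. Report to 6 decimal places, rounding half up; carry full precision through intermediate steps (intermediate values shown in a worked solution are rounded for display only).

price(stock A put K=17.32) = 1.006914
price(stock B put K=154.62) = 42.065217

[stock A put K=17.32]
σ√T = 0.2805·√1.7477 = 0.370823
d₁ = (ln(S/K) + (r+σ²/2)T) / (σ√T) = (ln(21.58/17.32) + (0.0213+0.2805²/2)·1.7477) / 0.370823 = (0.219905 + 0.105981) / 0.370823 = 0.878818
d₂ = d₁ − σ√T = 0.878818 − 0.370823 = 0.507996
e^{−rT} = 0.963458
N(−d₁) = 0.189750,  N(−d₂) = 0.305728
price = K·e^{−rT}·N(−d₂) − S·N(−d₁) = 5.101716 − 4.094802 = 1.006914
[stock B put K=154.62]
σ√T = 0.4401·√1.5534 = 0.548521
d₁ = (ln(S/K) + (r+σ²/2)T) / (σ√T) = (ln(127.79/154.62) + (0.0213+0.4401²/2)·1.5534) / 0.548521 = (-0.190582 + 0.183525) / 0.548521 = -0.012866
d₂ = d₁ − σ√T = -0.012866 − 0.548521 = -0.561387
e^{−rT} = 0.967454
N(−d₁) = 0.505133,  N(−d₂) = 0.712733
price = K·e^{−rT}·N(−d₂) − S·N(−d₁) = 106.616122 − 64.550905 = 42.065217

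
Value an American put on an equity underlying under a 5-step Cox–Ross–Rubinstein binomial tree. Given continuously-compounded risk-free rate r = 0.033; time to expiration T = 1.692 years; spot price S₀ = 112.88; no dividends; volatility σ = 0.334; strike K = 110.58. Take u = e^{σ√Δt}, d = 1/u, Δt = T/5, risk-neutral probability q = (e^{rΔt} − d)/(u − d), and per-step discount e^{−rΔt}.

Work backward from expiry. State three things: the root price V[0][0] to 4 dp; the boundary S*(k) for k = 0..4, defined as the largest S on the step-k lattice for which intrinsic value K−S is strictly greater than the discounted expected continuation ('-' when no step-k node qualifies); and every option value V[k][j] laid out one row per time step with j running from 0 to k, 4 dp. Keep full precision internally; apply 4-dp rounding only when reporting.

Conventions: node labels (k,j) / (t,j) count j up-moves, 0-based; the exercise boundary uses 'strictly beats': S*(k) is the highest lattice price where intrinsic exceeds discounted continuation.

price = 16.2809
boundary = - - - 63.0193 76.5340
tree:
16.2809
24.2561 8.0320
34.7979 13.4166 2.3935
47.5607 21.8015 4.6573 0.0000
58.6890 34.0460 9.0621 0.0000 0.0000
67.8522 47.5607 17.6329 0.0000 0.0000 0.0000

Δt=0.33840  u=1.21445  d=0.82341  q=0.48030  discount=0.98889
step 5 (expiry): payoffs max(K−S,0) = 67.8522 47.5607 17.6329 0.0000 0.0000 0.0000
step 4: (k=4,j=0): S=51.8910, K−S=58.6890, hold=57.4610 ⇒ V=58.6890 exercise | (k=4,j=1): S=76.5340, K−S=34.0460, hold=32.8180 ⇒ V=34.0460 exercise | (k=4,j=2): S=112.8800, K−S=0.0000, hold=9.0621 ⇒ V=9.0621 continue | (k=4,j=3): S=166.4867, K−S=0.0000, hold=0.0000 ⇒ V=0.0000 continue | (k=4,j=4): S=245.5512, K−S=0.0000, hold=0.0000 ⇒ V=0.0000 continue  boundary S*=76.5340
step 3: (k=3,j=0): S=63.0193, K−S=47.5607, hold=46.3327 ⇒ V=47.5607 exercise | (k=3,j=1): S=92.9471, K−S=17.6329, hold=21.8015 ⇒ V=21.8015 continue | (k=3,j=2): S=137.0876, K−S=0.0000, hold=4.6573 ⇒ V=4.6573 continue | (k=3,j=3): S=202.1905, K−S=0.0000, hold=0.0000 ⇒ V=0.0000 continue  boundary S*=63.0193
step 2: (k=2,j=0): S=76.5340, K−S=34.0460, hold=34.7979 ⇒ V=34.7979 continue | (k=2,j=1): S=112.8800, K−S=0.0000, hold=13.4166 ⇒ V=13.4166 continue | (k=2,j=2): S=166.4867, K−S=0.0000, hold=2.3935 ⇒ V=2.3935 continue  boundary S*=-
step 1: (k=1,j=0): S=92.9471, K−S=17.6329, hold=24.2561 ⇒ V=24.2561 continue | (k=1,j=1): S=137.0876, K−S=0.0000, hold=8.0320 ⇒ V=8.0320 continue  boundary S*=-
step 0: (k=0,j=0): S=112.8800, K−S=0.0000, hold=16.2809 ⇒ V=16.2809 continue  boundary S*=-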